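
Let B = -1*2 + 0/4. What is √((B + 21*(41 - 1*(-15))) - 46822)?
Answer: 12*I*√317 ≈ 213.65*I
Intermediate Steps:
B = -2 (B = -2 + (¼)*0 = -2 + 0 = -2)
√((B + 21*(41 - 1*(-15))) - 46822) = √((-2 + 21*(41 - 1*(-15))) - 46822) = √((-2 + 21*(41 + 15)) - 46822) = √((-2 + 21*56) - 46822) = √((-2 + 1176) - 46822) = √(1174 - 46822) = √(-45648) = 12*I*√317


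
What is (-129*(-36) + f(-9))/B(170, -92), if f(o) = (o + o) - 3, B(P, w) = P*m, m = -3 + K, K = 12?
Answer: 1541/510 ≈ 3.0216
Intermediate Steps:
m = 9 (m = -3 + 12 = 9)
B(P, w) = 9*P (B(P, w) = P*9 = 9*P)
f(o) = -3 + 2*o (f(o) = 2*o - 3 = -3 + 2*o)
(-129*(-36) + f(-9))/B(170, -92) = (-129*(-36) + (-3 + 2*(-9)))/((9*170)) = (4644 + (-3 - 18))/1530 = (4644 - 21)*(1/1530) = 4623*(1/1530) = 1541/510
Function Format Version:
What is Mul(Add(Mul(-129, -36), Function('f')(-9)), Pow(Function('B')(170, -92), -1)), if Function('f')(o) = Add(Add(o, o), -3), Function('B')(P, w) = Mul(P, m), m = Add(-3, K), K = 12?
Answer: Rational(1541, 510) ≈ 3.0216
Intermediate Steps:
m = 9 (m = Add(-3, 12) = 9)
Function('B')(P, w) = Mul(9, P) (Function('B')(P, w) = Mul(P, 9) = Mul(9, P))
Function('f')(o) = Add(-3, Mul(2, o)) (Function('f')(o) = Add(Mul(2, o), -3) = Add(-3, Mul(2, o)))
Mul(Add(Mul(-129, -36), Function('f')(-9)), Pow(Function('B')(170, -92), -1)) = Mul(Add(Mul(-129, -36), Add(-3, Mul(2, -9))), Pow(Mul(9, 170), -1)) = Mul(Add(4644, Add(-3, -18)), Pow(1530, -1)) = Mul(Add(4644, -21), Rational(1, 1530)) = Mul(4623, Rational(1, 1530)) = Rational(1541, 510)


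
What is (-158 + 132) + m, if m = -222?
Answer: -248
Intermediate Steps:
(-158 + 132) + m = (-158 + 132) - 222 = -26 - 222 = -248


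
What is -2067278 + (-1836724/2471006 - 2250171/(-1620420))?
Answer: -1379586359540653769/667344590420 ≈ -2.0673e+6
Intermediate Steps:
-2067278 + (-1836724/2471006 - 2250171/(-1620420)) = -2067278 + (-1836724*1/2471006 - 2250171*(-1/1620420)) = -2067278 + (-918362/1235503 + 750057/540140) = -2067278 + 430653622991/667344590420 = -1379586359540653769/667344590420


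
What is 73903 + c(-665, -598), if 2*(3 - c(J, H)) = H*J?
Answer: -124929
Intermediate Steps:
c(J, H) = 3 - H*J/2
73903 + c(-665, -598) = 73903 + (3 - 1/2*(-598)*(-665)) = 73903 + (3 - 198835) = 73903 - 198832 = -124929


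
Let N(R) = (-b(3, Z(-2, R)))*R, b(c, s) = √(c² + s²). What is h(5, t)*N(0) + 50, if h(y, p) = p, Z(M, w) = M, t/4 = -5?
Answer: 50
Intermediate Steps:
t = -20 (t = 4*(-5) = -20)
N(R) = -R*√13 (N(R) = (-√(3² + (-2)²))*R = (-√(9 + 4))*R = (-√13)*R = -R*√13)
h(5, t)*N(0) + 50 = -(-20)*0*√13 + 50 = -20*0 + 50 = 0 + 50 = 50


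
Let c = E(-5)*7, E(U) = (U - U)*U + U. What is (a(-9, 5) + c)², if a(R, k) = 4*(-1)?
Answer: 1521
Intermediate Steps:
E(U) = U (E(U) = 0*U + U = 0 + U = U)
a(R, k) = -4
c = -35 (c = -5*7 = -35)
(a(-9, 5) + c)² = (-4 - 35)² = (-39)² = 1521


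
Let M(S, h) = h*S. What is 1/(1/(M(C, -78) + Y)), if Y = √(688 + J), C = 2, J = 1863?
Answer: -156 + √2551 ≈ -105.49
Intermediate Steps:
Y = √2551 (Y = √(688 + 1863) = √2551 ≈ 50.507)
M(S, h) = S*h
1/(1/(M(C, -78) + Y)) = 1/(1/(2*(-78) + √2551)) = 1/(1/(-156 + √2551)) = -156 + √2551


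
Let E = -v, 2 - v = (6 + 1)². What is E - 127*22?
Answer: -2747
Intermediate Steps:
v = -47 (v = 2 - (6 + 1)² = 2 - 1*7² = 2 - 1*49 = 2 - 49 = -47)
E = 47 (E = -1*(-47) = 47)
E - 127*22 = 47 - 127*22 = 47 - 1*2794 = 47 - 2794 = -2747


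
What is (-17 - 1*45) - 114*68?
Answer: -7814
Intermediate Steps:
(-17 - 1*45) - 114*68 = (-17 - 45) - 7752 = -62 - 7752 = -7814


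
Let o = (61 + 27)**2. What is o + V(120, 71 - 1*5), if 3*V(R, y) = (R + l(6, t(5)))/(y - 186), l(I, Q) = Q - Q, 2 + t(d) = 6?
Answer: 23231/3 ≈ 7743.7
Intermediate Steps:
t(d) = 4 (t(d) = -2 + 6 = 4)
o = 7744 (o = 88**2 = 7744)
l(I, Q) = 0
V(R, y) = R/(3*(-186 + y)) (V(R, y) = ((R + 0)/(y - 186))/3 = (R/(-186 + y))/3 = R/(3*(-186 + y)))
o + V(120, 71 - 1*5) = 7744 + (1/3)*120/(-186 + (71 - 1*5)) = 7744 + (1/3)*120/(-186 + (71 - 5)) = 7744 + (1/3)*120/(-186 + 66) = 7744 + (1/3)*120/(-120) = 7744 + (1/3)*120*(-1/120) = 7744 - 1/3 = 23231/3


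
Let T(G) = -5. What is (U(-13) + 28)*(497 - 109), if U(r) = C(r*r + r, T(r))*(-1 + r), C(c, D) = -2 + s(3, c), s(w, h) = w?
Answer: 5432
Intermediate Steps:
C(c, D) = 1 (C(c, D) = -2 + 3 = 1)
U(r) = -1 + r (U(r) = 1*(-1 + r) = -1 + r)
(U(-13) + 28)*(497 - 109) = ((-1 - 13) + 28)*(497 - 109) = (-14 + 28)*388 = 14*388 = 5432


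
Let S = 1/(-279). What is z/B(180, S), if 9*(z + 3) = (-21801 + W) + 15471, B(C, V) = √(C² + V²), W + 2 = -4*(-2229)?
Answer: 79267*√2522048401/2522048401 ≈ 1.5784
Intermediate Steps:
W = 8914 (W = -2 - 4*(-2229) = -2 + 8916 = 8914)
S = -1/279 ≈ -0.0035842
z = 2557/9 (z = -3 + ((-21801 + 8914) + 15471)/9 = -3 + (-12887 + 15471)/9 = -3 + (⅑)*2584 = -3 + 2584/9 = 2557/9 ≈ 284.11)
z/B(180, S) = 2557/(9*(√(180² + (-1/279)²))) = 2557/(9*(√(32400 + 1/77841))) = 2557/(9*(√(2522048401/77841))) = 2557/(9*((√2522048401/279))) = 2557*(279*√2522048401/2522048401)/9 = 79267*√2522048401/2522048401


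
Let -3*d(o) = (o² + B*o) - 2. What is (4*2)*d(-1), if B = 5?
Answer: 16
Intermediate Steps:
d(o) = ⅔ - 5*o/3 - o²/3 (d(o) = -((o² + 5*o) - 2)/3 = -(-2 + o² + 5*o)/3 = ⅔ - 5*o/3 - o²/3)
(4*2)*d(-1) = (4*2)*(⅔ - 5/3*(-1) - ⅓*(-1)²) = 8*(⅔ + 5/3 - ⅓*1) = 8*(⅔ + 5/3 - ⅓) = 8*2 = 16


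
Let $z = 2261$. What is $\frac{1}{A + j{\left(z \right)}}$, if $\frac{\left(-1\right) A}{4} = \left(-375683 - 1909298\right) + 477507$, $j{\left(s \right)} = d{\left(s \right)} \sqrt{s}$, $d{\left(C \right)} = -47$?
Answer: $\frac{425288}{3074787716251} + \frac{47 \sqrt{2261}}{52271391176267} \approx 1.3836 \cdot 10^{-7}$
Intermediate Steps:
$j{\left(s \right)} = - 47 \sqrt{s}$
$A = 7229896$ ($A = - 4 \left(\left(-375683 - 1909298\right) + 477507\right) = - 4 \left(-2284981 + 477507\right) = \left(-4\right) \left(-1807474\right) = 7229896$)
$\frac{1}{A + j{\left(z \right)}} = \frac{1}{7229896 - 47 \sqrt{2261}}$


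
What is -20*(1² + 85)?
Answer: -1720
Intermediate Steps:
-20*(1² + 85) = -20*(1 + 85) = -20*86 = -1720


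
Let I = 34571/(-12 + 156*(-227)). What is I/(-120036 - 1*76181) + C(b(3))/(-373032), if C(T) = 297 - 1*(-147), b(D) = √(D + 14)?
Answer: -14228032955/12004016070816 ≈ -0.0011853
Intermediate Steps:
b(D) = √(14 + D)
I = -34571/35424 (I = 34571/(-12 - 35412) = 34571/(-35424) = 34571*(-1/35424) = -34571/35424 ≈ -0.97592)
C(T) = 444 (C(T) = 297 + 147 = 444)
I/(-120036 - 1*76181) + C(b(3))/(-373032) = -34571/(35424*(-120036 - 1*76181)) + 444/(-373032) = -34571/(35424*(-120036 - 76181)) + 444*(-1/373032) = -34571/35424/(-196217) - 37/31086 = -34571/35424*(-1/196217) - 37/31086 = 34571/6950791008 - 37/31086 = -14228032955/12004016070816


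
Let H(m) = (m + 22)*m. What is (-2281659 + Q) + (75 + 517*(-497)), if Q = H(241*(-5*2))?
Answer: 3216547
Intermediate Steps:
H(m) = m*(22 + m) (H(m) = (22 + m)*m = m*(22 + m))
Q = 5755080 (Q = (241*(-5*2))*(22 + 241*(-5*2)) = (241*(-10))*(22 + 241*(-10)) = -2410*(22 - 2410) = -2410*(-2388) = 5755080)
(-2281659 + Q) + (75 + 517*(-497)) = (-2281659 + 5755080) + (75 + 517*(-497)) = 3473421 + (75 - 256949) = 3473421 - 256874 = 3216547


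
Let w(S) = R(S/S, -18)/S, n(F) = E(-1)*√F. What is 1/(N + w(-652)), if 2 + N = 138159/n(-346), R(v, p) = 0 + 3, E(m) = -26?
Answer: -24914718868/1014343267449791 - 190878816492*I*√346/1014343267449791 ≈ -2.4562e-5 - 0.0035003*I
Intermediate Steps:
R(v, p) = 3
n(F) = -26*√F
N = -2 + 138159*I*√346/8996 (N = -2 + 138159/((-26*I*√346)) = -2 + 138159*(I*√346/8996) = -2 + 138159*I*√346/8996 ≈ -2.0 + 285.67*I)
w(S) = 3/S
1/(N + w(-652)) = 1/((-2 + 138159*I*√346/8996) + 3/(-652)) = 1/((-2 + 138159*I*√346/8996) + 3*(-1/652)) = 1/((-2 + 138159*I*√346/8996) - 3/652) = 1/(-1307/652 + 138159*I*√346/8996)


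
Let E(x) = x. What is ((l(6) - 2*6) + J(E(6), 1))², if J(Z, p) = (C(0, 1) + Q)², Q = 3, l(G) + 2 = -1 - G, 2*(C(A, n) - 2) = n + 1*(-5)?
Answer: 144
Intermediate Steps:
C(A, n) = -½ + n/2 (C(A, n) = 2 + (n + 1*(-5))/2 = 2 + (n - 5)/2 = 2 + (-5 + n)/2 = 2 + (-5/2 + n/2) = -½ + n/2)
l(G) = -3 - G (l(G) = -2 + (-1 - G) = -3 - G)
J(Z, p) = 9 (J(Z, p) = ((-½ + (½)*1) + 3)² = ((-½ + ½) + 3)² = (0 + 3)² = 3² = 9)
((l(6) - 2*6) + J(E(6), 1))² = (((-3 - 1*6) - 2*6) + 9)² = (((-3 - 6) - 12) + 9)² = ((-9 - 12) + 9)² = (-21 + 9)² = (-12)² = 144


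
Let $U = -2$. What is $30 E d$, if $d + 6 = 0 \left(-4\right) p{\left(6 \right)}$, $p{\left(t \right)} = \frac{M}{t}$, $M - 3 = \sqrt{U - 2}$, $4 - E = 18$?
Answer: $2520$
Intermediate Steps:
$E = -14$ ($E = 4 - 18 = -14$)
$M = 3 + 2 i$ ($M = 3 + \sqrt{-2 - 2} = 3 + \sqrt{-4} = 3 + 2 i \approx 3.0 + 2.0 i$)
$p{\left(t \right)} = \frac{3 + 2 i}{t}$
$d = -6$ ($d = -6 + 0 \left(-4\right) \frac{3 + 2 i}{6} = -6 + 0 \frac{3 + 2 i}{6} = -6 + 0 \left(\frac{1}{2} + \frac{i}{3}\right) = -6 + 0 = -6$)
$30 E d = 30 \left(-14\right) \left(-6\right) = \left(-420\right) \left(-6\right) = 2520$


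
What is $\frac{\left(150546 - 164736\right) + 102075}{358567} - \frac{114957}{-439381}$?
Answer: $\frac{79834785804}{157547527027} \approx 0.50673$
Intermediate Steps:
$\frac{\left(150546 - 164736\right) + 102075}{358567} - \frac{114957}{-439381} = \left(-14190 + 102075\right) \frac{1}{358567} - - \frac{114957}{439381} = 87885 \cdot \frac{1}{358567} + \frac{114957}{439381} = \frac{87885}{358567} + \frac{114957}{439381} = \frac{79834785804}{157547527027}$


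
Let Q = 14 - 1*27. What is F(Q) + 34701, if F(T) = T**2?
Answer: 34870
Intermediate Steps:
Q = -13 (Q = 14 - 27 = -13)
F(Q) + 34701 = (-13)**2 + 34701 = 169 + 34701 = 34870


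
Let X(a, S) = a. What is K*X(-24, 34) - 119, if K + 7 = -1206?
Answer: 28993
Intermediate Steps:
K = -1213 (K = -7 - 1206 = -1213)
K*X(-24, 34) - 119 = -1213*(-24) - 119 = 29112 - 119 = 28993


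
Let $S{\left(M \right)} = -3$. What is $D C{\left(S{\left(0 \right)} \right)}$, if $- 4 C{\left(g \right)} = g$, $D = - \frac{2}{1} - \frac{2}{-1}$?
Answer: $0$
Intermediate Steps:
$D = 0$ ($D = \left(-2\right) 1 - -2 = -2 + 2 = 0$)
$C{\left(g \right)} = - \frac{g}{4}$
$D C{\left(S{\left(0 \right)} \right)} = 0 \left(\left(- \frac{1}{4}\right) \left(-3\right)\right) = 0 \cdot \frac{3}{4} = 0$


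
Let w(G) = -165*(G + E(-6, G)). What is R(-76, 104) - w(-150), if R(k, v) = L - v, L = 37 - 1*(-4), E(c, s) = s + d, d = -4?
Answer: -50223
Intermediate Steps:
E(c, s) = -4 + s (E(c, s) = s - 4 = -4 + s)
L = 41 (L = 37 + 4 = 41)
w(G) = 660 - 330*G (w(G) = -165*(G + (-4 + G)) = -165*(-4 + 2*G) = 660 - 330*G)
R(k, v) = 41 - v
R(-76, 104) - w(-150) = (41 - 1*104) - (660 - 330*(-150)) = (41 - 104) - (660 + 49500) = -63 - 1*50160 = -63 - 50160 = -50223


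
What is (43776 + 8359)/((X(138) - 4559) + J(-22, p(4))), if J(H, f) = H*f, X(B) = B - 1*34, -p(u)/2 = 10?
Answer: -10427/803 ≈ -12.985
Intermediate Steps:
p(u) = -20 (p(u) = -2*10 = -20)
X(B) = -34 + B (X(B) = B - 34 = -34 + B)
(43776 + 8359)/((X(138) - 4559) + J(-22, p(4))) = (43776 + 8359)/(((-34 + 138) - 4559) - 22*(-20)) = 52135/((104 - 4559) + 440) = 52135/(-4455 + 440) = 52135/(-4015) = 52135*(-1/4015) = -10427/803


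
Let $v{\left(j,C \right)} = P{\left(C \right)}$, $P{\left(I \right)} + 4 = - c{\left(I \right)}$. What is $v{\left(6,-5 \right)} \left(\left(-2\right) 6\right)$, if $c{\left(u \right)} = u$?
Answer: $-12$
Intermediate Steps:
$P{\left(I \right)} = -4 - I$
$v{\left(j,C \right)} = -4 - C$
$v{\left(6,-5 \right)} \left(\left(-2\right) 6\right) = \left(-4 - -5\right) \left(\left(-2\right) 6\right) = \left(-4 + 5\right) \left(-12\right) = 1 \left(-12\right) = -12$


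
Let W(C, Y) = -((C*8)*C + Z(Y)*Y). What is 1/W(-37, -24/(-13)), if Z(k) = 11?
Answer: -13/142640 ≈ -9.1139e-5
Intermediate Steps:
W(C, Y) = -11*Y - 8*C² (W(C, Y) = -((C*8)*C + 11*Y) = -((8*C)*C + 11*Y) = -(8*C² + 11*Y) = -11*Y - 8*C²)
1/W(-37, -24/(-13)) = 1/(-(-264)/(-13) - 8*(-37)²) = 1/(-(-264)*(-1)/13 - 8*1369) = 1/(-11*24/13 - 10952) = 1/(-264/13 - 10952) = 1/(-142640/13) = -13/142640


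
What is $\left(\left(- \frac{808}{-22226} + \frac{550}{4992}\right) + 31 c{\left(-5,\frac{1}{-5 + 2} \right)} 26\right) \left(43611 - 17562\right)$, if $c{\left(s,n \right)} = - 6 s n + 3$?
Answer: $- \frac{1358837422465831}{9246016} \approx -1.4696 \cdot 10^{8}$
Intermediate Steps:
$c{\left(s,n \right)} = 3 - 6 n s$ ($c{\left(s,n \right)} = - 6 n s + 3 = 3 - 6 n s$)
$\left(\left(- \frac{808}{-22226} + \frac{550}{4992}\right) + 31 c{\left(-5,\frac{1}{-5 + 2} \right)} 26\right) \left(43611 - 17562\right) = \left(\left(- \frac{808}{-22226} + \frac{550}{4992}\right) + 31 \left(3 - 6 \frac{1}{-5 + 2} \left(-5\right)\right) 26\right) \left(43611 - 17562\right) = \left(\left(\left(-808\right) \left(- \frac{1}{22226}\right) + 550 \cdot \frac{1}{4992}\right) + 31 \left(3 - 6 \frac{1}{-3} \left(-5\right)\right) 26\right) 26049 = \left(\left(\frac{404}{11113} + \frac{275}{2496}\right) + 31 \left(3 - \left(-2\right) \left(-5\right)\right) 26\right) 26049 = \left(\frac{4064459}{27738048} + 31 \left(3 - 10\right) 26\right) 26049 = \left(\frac{4064459}{27738048} + 31 \left(-7\right) 26\right) 26049 = \left(\frac{4064459}{27738048} - 5642\right) 26049 = \left(- \frac{156494002357}{27738048}\right) 26049 = - \frac{1358837422465831}{9246016}$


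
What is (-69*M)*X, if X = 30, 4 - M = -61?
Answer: -134550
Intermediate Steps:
M = 65 (M = 4 - 1*(-61) = 4 + 61 = 65)
(-69*M)*X = -69*65*30 = -4485*30 = -134550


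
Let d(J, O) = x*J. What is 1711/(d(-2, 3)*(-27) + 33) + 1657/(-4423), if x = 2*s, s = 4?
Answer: 6797248/2056695 ≈ 3.3049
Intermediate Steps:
x = 8 (x = 2*4 = 8)
d(J, O) = 8*J
1711/(d(-2, 3)*(-27) + 33) + 1657/(-4423) = 1711/((8*(-2))*(-27) + 33) + 1657/(-4423) = 1711/(-16*(-27) + 33) + 1657*(-1/4423) = 1711/(432 + 33) - 1657/4423 = 1711/465 - 1657/4423 = 6797248/2056695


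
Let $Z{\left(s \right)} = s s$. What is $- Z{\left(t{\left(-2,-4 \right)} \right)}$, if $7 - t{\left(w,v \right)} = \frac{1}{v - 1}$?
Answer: $- \frac{1296}{25} \approx -51.84$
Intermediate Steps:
$t{\left(w,v \right)} = 7 - \frac{1}{-1 + v}$ ($t{\left(w,v \right)} = 7 - \frac{1}{v - 1} = 7 - \frac{1}{-1 + v}$)
$Z{\left(s \right)} = s^{2}$
$- Z{\left(t{\left(-2,-4 \right)} \right)} = - \left(\frac{-8 + 7 \left(-4\right)}{-1 - 4}\right)^{2} = - \left(\frac{-8 - 28}{-5}\right)^{2} = - \left(\left(- \frac{1}{5}\right) \left(-36\right)\right)^{2} = - \left(\frac{36}{5}\right)^{2} = \left(-1\right) \frac{1296}{25} = - \frac{1296}{25}$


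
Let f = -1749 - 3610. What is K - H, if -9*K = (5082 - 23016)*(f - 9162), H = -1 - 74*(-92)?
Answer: -86826959/3 ≈ -2.8942e+7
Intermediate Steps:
f = -5359
H = 6807 (H = -1 + 6808 = 6807)
K = -86806538/3 (K = -(5082 - 23016)*(-5359 - 9162)/9 = -(-5978)*(-14521)/3 = -⅑*260419614 = -86806538/3 ≈ -2.8936e+7)
K - H = -86806538/3 - 1*6807 = -86806538/3 - 6807 = -86826959/3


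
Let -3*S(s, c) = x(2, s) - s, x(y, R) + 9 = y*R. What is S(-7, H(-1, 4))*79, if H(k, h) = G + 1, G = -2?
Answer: 1264/3 ≈ 421.33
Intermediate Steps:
H(k, h) = -1 (H(k, h) = -2 + 1 = -1)
x(y, R) = -9 + R*y (x(y, R) = -9 + y*R = -9 + R*y)
S(s, c) = 3 - s/3 (S(s, c) = -((-9 + s*2) - s)/3 = -((-9 + 2*s) - s)/3 = -(-9 + s)/3 = 3 - s/3)
S(-7, H(-1, 4))*79 = (3 - 1/3*(-7))*79 = (3 + 7/3)*79 = (16/3)*79 = 1264/3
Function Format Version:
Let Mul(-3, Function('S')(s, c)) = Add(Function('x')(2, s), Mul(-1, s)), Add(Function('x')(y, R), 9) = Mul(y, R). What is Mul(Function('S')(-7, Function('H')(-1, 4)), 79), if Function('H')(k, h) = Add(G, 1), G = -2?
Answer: Rational(1264, 3) ≈ 421.33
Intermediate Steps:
Function('H')(k, h) = -1 (Function('H')(k, h) = Add(-2, 1) = -1)
Function('x')(y, R) = Add(-9, Mul(R, y)) (Function('x')(y, R) = Add(-9, Mul(y, R)) = Add(-9, Mul(R, y)))
Function('S')(s, c) = Add(3, Mul(Rational(-1, 3), s)) (Function('S')(s, c) = Mul(Rational(-1, 3), Add(Add(-9, Mul(s, 2)), Mul(-1, s))) = Mul(Rational(-1, 3), Add(Add(-9, Mul(2, s)), Mul(-1, s))) = Mul(Rational(-1, 3), Add(-9, s)) = Add(3, Mul(Rational(-1, 3), s)))
Mul(Function('S')(-7, Function('H')(-1, 4)), 79) = Mul(Add(3, Mul(Rational(-1, 3), -7)), 79) = Mul(Add(3, Rational(7, 3)), 79) = Mul(Rational(16, 3), 79) = Rational(1264, 3)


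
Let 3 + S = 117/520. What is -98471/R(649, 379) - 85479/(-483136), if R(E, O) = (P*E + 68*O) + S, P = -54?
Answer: 1934714180249/179277758656 ≈ 10.792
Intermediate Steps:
S = -111/40 (S = -3 + 117/520 = -3 + 117*(1/520) = -3 + 9/40 = -111/40 ≈ -2.7750)
R(E, O) = -111/40 - 54*E + 68*O (R(E, O) = (-54*E + 68*O) - 111/40 = -111/40 - 54*E + 68*O)
-98471/R(649, 379) - 85479/(-483136) = -98471/(-111/40 - 54*649 + 68*379) - 85479/(-483136) = -98471/(-111/40 - 35046 + 25772) - 85479*(-1/483136) = -98471/(-371071/40) + 85479/483136 = -98471*(-40/371071) + 85479/483136 = 3938840/371071 + 85479/483136 = 1934714180249/179277758656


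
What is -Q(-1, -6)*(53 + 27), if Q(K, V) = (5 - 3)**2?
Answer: -320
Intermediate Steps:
Q(K, V) = 4 (Q(K, V) = 2**2 = 4)
-Q(-1, -6)*(53 + 27) = -4*(53 + 27) = -4*80 = -1*320 = -320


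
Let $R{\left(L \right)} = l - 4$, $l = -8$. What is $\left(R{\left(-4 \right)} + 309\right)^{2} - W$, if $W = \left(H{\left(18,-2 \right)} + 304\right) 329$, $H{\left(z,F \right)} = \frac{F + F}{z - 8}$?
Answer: $- \frac{58377}{5} \approx -11675.0$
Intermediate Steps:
$R{\left(L \right)} = -12$ ($R{\left(L \right)} = -8 - 4 = -12$)
$H{\left(z,F \right)} = \frac{2 F}{-8 + z}$
$W = \frac{499422}{5}$ ($W = \left(2 \left(-2\right) \frac{1}{-8 + 18} + 304\right) 329 = \left(2 \left(-2\right) \frac{1}{10} + 304\right) 329 = \left(- \frac{2}{5} + 304\right) 329 = \frac{1518}{5} \cdot 329 = \frac{499422}{5} \approx 99884.0$)
$\left(R{\left(-4 \right)} + 309\right)^{2} - W = \left(-12 + 309\right)^{2} - \frac{499422}{5} = 297^{2} - \frac{499422}{5} = 88209 - \frac{499422}{5} = - \frac{58377}{5}$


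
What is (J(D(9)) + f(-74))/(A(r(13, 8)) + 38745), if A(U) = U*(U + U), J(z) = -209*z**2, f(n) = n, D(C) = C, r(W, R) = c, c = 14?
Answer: -2429/5591 ≈ -0.43445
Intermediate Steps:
r(W, R) = 14
A(U) = 2*U**2 (A(U) = U*(2*U) = 2*U**2)
(J(D(9)) + f(-74))/(A(r(13, 8)) + 38745) = (-209*9**2 - 74)/(2*14**2 + 38745) = (-209*81 - 74)/(2*196 + 38745) = (-16929 - 74)/(392 + 38745) = -17003/39137 = -17003*1/39137 = -2429/5591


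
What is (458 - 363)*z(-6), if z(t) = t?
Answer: -570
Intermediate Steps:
(458 - 363)*z(-6) = (458 - 363)*(-6) = 95*(-6) = -570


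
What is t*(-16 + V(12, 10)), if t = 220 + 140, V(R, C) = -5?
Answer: -7560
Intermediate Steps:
t = 360
t*(-16 + V(12, 10)) = 360*(-16 - 5) = 360*(-21) = -7560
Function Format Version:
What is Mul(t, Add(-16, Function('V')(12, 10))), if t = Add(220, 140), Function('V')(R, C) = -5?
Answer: -7560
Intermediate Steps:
t = 360
Mul(t, Add(-16, Function('V')(12, 10))) = Mul(360, Add(-16, -5)) = Mul(360, -21) = -7560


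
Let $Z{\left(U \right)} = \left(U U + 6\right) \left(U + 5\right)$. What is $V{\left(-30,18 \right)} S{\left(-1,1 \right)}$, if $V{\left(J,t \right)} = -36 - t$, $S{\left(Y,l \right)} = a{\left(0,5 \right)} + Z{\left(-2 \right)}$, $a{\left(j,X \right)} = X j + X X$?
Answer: $-2970$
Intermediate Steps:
$Z{\left(U \right)} = \left(5 + U\right) \left(6 + U^{2}\right)$ ($Z{\left(U \right)} = \left(U^{2} + 6\right) \left(5 + U\right) = \left(6 + U^{2}\right) \left(5 + U\right) = \left(5 + U\right) \left(6 + U^{2}\right)$)
$a{\left(j,X \right)} = X^{2} + X j$ ($a{\left(j,X \right)} = X j + X^{2} = X^{2} + X j$)
$S{\left(Y,l \right)} = 55$ ($S{\left(Y,l \right)} = 5 \left(5 + 0\right) + \left(30 + \left(-2\right)^{3} + 5 \left(-2\right)^{2} + 6 \left(-2\right)\right) = 5 \cdot 5 + \left(30 - 8 + 5 \cdot 4 - 12\right) = 25 + \left(30 - 8 + 20 - 12\right) = 25 + 30 = 55$)
$V{\left(-30,18 \right)} S{\left(-1,1 \right)} = \left(-36 - 18\right) 55 = \left(-54\right) 55 = -2970$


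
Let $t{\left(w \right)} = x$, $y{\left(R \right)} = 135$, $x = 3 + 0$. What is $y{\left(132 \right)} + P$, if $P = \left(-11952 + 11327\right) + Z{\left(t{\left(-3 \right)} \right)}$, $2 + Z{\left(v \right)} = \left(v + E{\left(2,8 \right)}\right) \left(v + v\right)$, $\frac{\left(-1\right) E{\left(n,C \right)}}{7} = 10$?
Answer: $-894$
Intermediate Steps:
$x = 3$
$E{\left(n,C \right)} = -70$ ($E{\left(n,C \right)} = \left(-7\right) 10 = -70$)
$t{\left(w \right)} = 3$
$Z{\left(v \right)} = -2 + 2 v \left(-70 + v\right)$ ($Z{\left(v \right)} = -2 + \left(v - 70\right) \left(v + v\right) = -2 + \left(-70 + v\right) 2 v = -2 + 2 v \left(-70 + v\right)$)
$P = -1029$ ($P = \left(-11952 + 11327\right) - \left(422 - 18\right) = -625 - 404 = -1029$)
$y{\left(132 \right)} + P = 135 - 1029 = -894$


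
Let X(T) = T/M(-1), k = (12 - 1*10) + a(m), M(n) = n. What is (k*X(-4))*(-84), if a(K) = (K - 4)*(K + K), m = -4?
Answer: -22176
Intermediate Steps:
a(K) = 2*K*(-4 + K) (a(K) = (-4 + K)*(2*K) = 2*K*(-4 + K))
k = 66 (k = (12 - 1*10) + 2*(-4)*(-4 - 4) = (12 - 10) + 2*(-4)*(-8) = 2 + 64 = 66)
X(T) = -T (X(T) = T/(-1) = T*(-1) = -T)
(k*X(-4))*(-84) = (66*(-1*(-4)))*(-84) = (66*4)*(-84) = 264*(-84) = -22176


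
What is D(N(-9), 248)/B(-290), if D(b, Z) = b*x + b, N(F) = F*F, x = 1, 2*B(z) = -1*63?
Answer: -36/7 ≈ -5.1429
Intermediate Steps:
B(z) = -63/2 (B(z) = (-1*63)/2 = (½)*(-63) = -63/2)
N(F) = F²
D(b, Z) = 2*b (D(b, Z) = b*1 + b = b + b = 2*b)
D(N(-9), 248)/B(-290) = (2*(-9)²)/(-63/2) = (2*81)*(-2/63) = 162*(-2/63) = -36/7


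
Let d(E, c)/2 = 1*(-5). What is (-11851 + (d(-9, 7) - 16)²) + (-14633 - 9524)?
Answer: -35332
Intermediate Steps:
d(E, c) = -10 (d(E, c) = 2*(1*(-5)) = 2*(-5) = -10)
(-11851 + (d(-9, 7) - 16)²) + (-14633 - 9524) = (-11851 + (-10 - 16)²) + (-14633 - 9524) = (-11851 + (-26)²) - 24157 = (-11851 + 676) - 24157 = -11175 - 24157 = -35332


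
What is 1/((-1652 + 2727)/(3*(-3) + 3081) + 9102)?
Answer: 3072/27962419 ≈ 0.00010986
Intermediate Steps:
1/((-1652 + 2727)/(3*(-3) + 3081) + 9102) = 1/(1075/(-9 + 3081) + 9102) = 1/(1075/3072 + 9102) = 1/(27962419/3072) = 3072/27962419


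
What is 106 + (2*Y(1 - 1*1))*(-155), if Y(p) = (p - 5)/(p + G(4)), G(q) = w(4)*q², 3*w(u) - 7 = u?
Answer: 11653/88 ≈ 132.42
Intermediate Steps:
w(u) = 7/3 + u/3
G(q) = 11*q²/3 (G(q) = (7/3 + (⅓)*4)*q² = (7/3 + 4/3)*q² = 11*q²/3)
Y(p) = (-5 + p)/(176/3 + p) (Y(p) = (p - 5)/(p + (11/3)*4²) = (-5 + p)/(p + (11/3)*16) = (-5 + p)/(p + 176/3) = (-5 + p)/(176/3 + p))
106 + (2*Y(1 - 1*1))*(-155) = 106 + (2*(3*(-5 + (1 - 1*1))/(176 + 3*(1 - 1*1))))*(-155) = 106 + (2*(3*(-5 + (1 - 1))/(176 + 3*(1 - 1))))*(-155) = 106 + (2*(3*(-5 + 0)/(176 + 3*0)))*(-155) = 106 + (2*(3*(-5)/(176 + 0)))*(-155) = 106 + (2*(3*(-5)/176))*(-155) = 106 + (2*(3*(1/176)*(-5)))*(-155) = 106 + (2*(-15/176))*(-155) = 106 - 15/88*(-155) = 106 + 2325/88 = 11653/88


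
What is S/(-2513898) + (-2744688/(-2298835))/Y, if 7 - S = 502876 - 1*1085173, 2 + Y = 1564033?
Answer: -1046818776676688608/4519296281374046865 ≈ -0.23163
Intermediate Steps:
Y = 1564031 (Y = -2 + 1564033 = 1564031)
S = 582304 (S = 7 - (502876 - 1*1085173) = 7 - (502876 - 1085173) = 7 - 1*(-582297) = 7 + 582297 = 582304)
S/(-2513898) + (-2744688/(-2298835))/Y = 582304/(-2513898) - 2744688/(-2298835)/1564031 = 582304*(-1/2513898) - 2744688*(-1/2298835)*(1/1564031) = -291152/1256949 + (2744688/2298835)*(1/1564031) = -291152/1256949 + 2744688/3595449203885 = -1046818776676688608/4519296281374046865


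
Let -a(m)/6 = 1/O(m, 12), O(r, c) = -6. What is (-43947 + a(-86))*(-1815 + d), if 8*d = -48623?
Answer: 1387441139/4 ≈ 3.4686e+8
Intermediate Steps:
d = -48623/8 (d = (⅛)*(-48623) = -48623/8 ≈ -6077.9)
a(m) = 1 (a(m) = -6/(-6) = -6*(-⅙) = 1)
(-43947 + a(-86))*(-1815 + d) = (-43947 + 1)*(-1815 - 48623/8) = -43946*(-63143/8) = 1387441139/4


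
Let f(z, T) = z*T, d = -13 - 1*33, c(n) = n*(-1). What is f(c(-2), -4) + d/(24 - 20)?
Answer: -39/2 ≈ -19.500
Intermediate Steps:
c(n) = -n
d = -46 (d = -13 - 33 = -46)
f(z, T) = T*z
f(c(-2), -4) + d/(24 - 20) = -(-4)*(-2) - 46/(24 - 20) = -4*2 - 46/4 = -8 + (1/4)*(-46) = -8 - 23/2 = -39/2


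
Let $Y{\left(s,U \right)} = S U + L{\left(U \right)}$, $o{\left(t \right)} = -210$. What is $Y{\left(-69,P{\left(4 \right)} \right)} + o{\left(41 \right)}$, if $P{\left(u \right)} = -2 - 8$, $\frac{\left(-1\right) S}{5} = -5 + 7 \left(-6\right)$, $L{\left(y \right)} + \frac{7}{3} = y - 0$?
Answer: $- \frac{7717}{3} \approx -2572.3$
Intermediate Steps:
$L{\left(y \right)} = - \frac{7}{3} + y$ ($L{\left(y \right)} = - \frac{7}{3} + \left(y - 0\right) = - \frac{7}{3} + \left(y + 0\right) = - \frac{7}{3} + y$)
$S = 235$ ($S = - 5 \left(-5 + 7 \left(-6\right)\right) = - 5 \left(-5 - 42\right) = \left(-5\right) \left(-47\right) = 235$)
$P{\left(u \right)} = -10$ ($P{\left(u \right)} = -2 - 8 = -10$)
$Y{\left(s,U \right)} = - \frac{7}{3} + 236 U$ ($Y{\left(s,U \right)} = 235 U + \left(- \frac{7}{3} + U\right) = - \frac{7}{3} + 236 U$)
$Y{\left(-69,P{\left(4 \right)} \right)} + o{\left(41 \right)} = \left(- \frac{7}{3} + 236 \left(-10\right)\right) - 210 = \left(- \frac{7}{3} - 2360\right) - 210 = - \frac{7087}{3} - 210 = - \frac{7717}{3}$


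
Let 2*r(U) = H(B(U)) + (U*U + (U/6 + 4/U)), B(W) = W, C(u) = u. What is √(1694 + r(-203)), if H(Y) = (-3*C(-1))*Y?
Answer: √32603515959/1218 ≈ 148.25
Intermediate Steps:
H(Y) = 3*Y (H(Y) = (-3*(-1))*Y = 3*Y)
r(U) = U²/2 + 2/U + 19*U/12 (r(U) = (3*U + (U*U + (U/6 + 4/U)))/2 = (3*U + (U² + (U*(⅙) + 4/U)))/2 = (3*U + (U² + (U/6 + 4/U)))/2 = (3*U + (U² + (4/U + U/6)))/2 = (3*U + (U² + 4/U + U/6))/2 = (U² + 4/U + 19*U/6)/2 = U²/2 + 2/U + 19*U/12)
√(1694 + r(-203)) = √(1694 + (1/12)*(24 + (-203)²*(19 + 6*(-203)))/(-203)) = √(1694 + (1/12)*(-1/203)*(24 + 41209*(19 - 1218))) = √(1694 + (1/12)*(-1/203)*(24 + 41209*(-1199))) = √(1694 + (1/12)*(-1/203)*(24 - 49409591)) = √(1694 + (1/12)*(-1/203)*(-49409567)) = √(1694 + 49409567/2436) = √(53536151/2436) = √32603515959/1218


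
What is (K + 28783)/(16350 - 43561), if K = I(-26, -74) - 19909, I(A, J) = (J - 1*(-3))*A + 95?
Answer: -10815/27211 ≈ -0.39745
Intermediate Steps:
I(A, J) = 95 + A*(3 + J) (I(A, J) = (J + 3)*A + 95 = (3 + J)*A + 95 = A*(3 + J) + 95 = 95 + A*(3 + J))
K = -17968 (K = (95 + 3*(-26) - 26*(-74)) - 19909 = (95 - 78 + 1924) - 19909 = 1941 - 19909 = -17968)
(K + 28783)/(16350 - 43561) = (-17968 + 28783)/(16350 - 43561) = 10815/(-27211) = 10815*(-1/27211) = -10815/27211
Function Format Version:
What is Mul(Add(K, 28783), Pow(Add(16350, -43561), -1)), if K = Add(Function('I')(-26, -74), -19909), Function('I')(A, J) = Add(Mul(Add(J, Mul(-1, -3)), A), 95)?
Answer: Rational(-10815, 27211) ≈ -0.39745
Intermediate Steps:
Function('I')(A, J) = Add(95, Mul(A, Add(3, J))) (Function('I')(A, J) = Add(Mul(Add(J, 3), A), 95) = Add(Mul(Add(3, J), A), 95) = Add(Mul(A, Add(3, J)), 95) = Add(95, Mul(A, Add(3, J))))
K = -17968 (K = Add(Add(95, Mul(3, -26), Mul(-26, -74)), -19909) = Add(Add(95, -78, 1924), -19909) = Add(1941, -19909) = -17968)
Mul(Add(K, 28783), Pow(Add(16350, -43561), -1)) = Mul(Add(-17968, 28783), Pow(Add(16350, -43561), -1)) = Mul(10815, Pow(-27211, -1)) = Mul(10815, Rational(-1, 27211)) = Rational(-10815, 27211)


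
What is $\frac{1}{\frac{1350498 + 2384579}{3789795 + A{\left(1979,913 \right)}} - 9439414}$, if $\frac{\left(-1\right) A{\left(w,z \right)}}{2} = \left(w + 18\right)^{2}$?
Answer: $- \frac{4186223}{39515495728399} \approx -1.0594 \cdot 10^{-7}$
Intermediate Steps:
$A{\left(w,z \right)} = - 2 \left(18 + w\right)^{2}$ ($A{\left(w,z \right)} = - 2 \left(w + 18\right)^{2} = - 2 \left(18 + w\right)^{2}$)
$\frac{1}{\frac{1350498 + 2384579}{3789795 + A{\left(1979,913 \right)}} - 9439414} = \frac{1}{\frac{1350498 + 2384579}{3789795 - 2 \left(18 + 1979\right)^{2}} - 9439414} = \frac{1}{\frac{3735077}{3789795 - 2 \cdot 1997^{2}} - 9439414} = \frac{1}{\frac{3735077}{3789795 - 7976018} - 9439414} = \frac{1}{\frac{3735077}{-4186223} - 9439414} = \frac{1}{3735077 \left(- \frac{1}{4186223}\right) - 9439414} = \frac{1}{- \frac{3735077}{4186223} - 9439414} = \frac{1}{- \frac{39515495728399}{4186223}} = - \frac{4186223}{39515495728399}$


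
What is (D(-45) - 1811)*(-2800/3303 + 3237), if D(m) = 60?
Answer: -18716458261/3303 ≈ -5.6665e+6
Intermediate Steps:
(D(-45) - 1811)*(-2800/3303 + 3237) = (60 - 1811)*(-2800/3303 + 3237) = -1751*(-2800*1/3303 + 3237) = -1751*(-2800/3303 + 3237) = -1751*10689011/3303 = -18716458261/3303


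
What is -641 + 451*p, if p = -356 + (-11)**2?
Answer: -106626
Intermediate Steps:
p = -235 (p = -356 + 121 = -235)
-641 + 451*p = -641 + 451*(-235) = -641 - 105985 = -106626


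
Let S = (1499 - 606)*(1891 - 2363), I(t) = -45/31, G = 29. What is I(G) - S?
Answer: 13066331/31 ≈ 4.2149e+5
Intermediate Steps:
I(t) = -45/31 (I(t) = -45*1/31 = -45/31)
S = -421496 (S = 893*(-472) = -421496)
I(G) - S = -45/31 - 1*(-421496) = -45/31 + 421496 = 13066331/31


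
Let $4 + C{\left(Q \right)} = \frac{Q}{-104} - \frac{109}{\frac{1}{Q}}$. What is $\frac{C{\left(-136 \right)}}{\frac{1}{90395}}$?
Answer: $\frac{17417037415}{13} \approx 1.3398 \cdot 10^{9}$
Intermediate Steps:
$C{\left(Q \right)} = -4 - \frac{11337 Q}{104}$ ($C{\left(Q \right)} = -4 + \left(\frac{Q}{-104} - \frac{109}{\frac{1}{Q}}\right) = -4 - \left(109 Q - Q \left(- \frac{1}{104}\right)\right) = -4 - \frac{11337 Q}{104}$)
$\frac{C{\left(-136 \right)}}{\frac{1}{90395}} = \frac{-4 - - \frac{192729}{13}}{\frac{1}{90395}} = \left(-4 + \frac{192729}{13}\right) \frac{1}{\frac{1}{90395}} = \frac{192677}{13} \cdot 90395 = \frac{17417037415}{13}$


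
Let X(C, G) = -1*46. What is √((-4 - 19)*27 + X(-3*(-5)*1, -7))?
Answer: I*√667 ≈ 25.826*I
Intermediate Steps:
X(C, G) = -46
√((-4 - 19)*27 + X(-3*(-5)*1, -7)) = √((-4 - 19)*27 - 46) = √(-23*27 - 46) = √(-621 - 46) = √(-667) = I*√667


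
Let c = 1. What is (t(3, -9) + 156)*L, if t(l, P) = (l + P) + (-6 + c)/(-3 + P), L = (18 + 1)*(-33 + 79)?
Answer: 788785/6 ≈ 1.3146e+5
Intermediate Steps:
L = 874 (L = 19*46 = 874)
t(l, P) = P + l - 5/(-3 + P) (t(l, P) = (l + P) + (-6 + 1)/(-3 + P) = (P + l) - 5/(-3 + P) = P + l - 5/(-3 + P))
(t(3, -9) + 156)*L = ((-5 + (-9)**2 - 3*(-9) - 3*3 - 9*3)/(-3 - 9) + 156)*874 = ((-5 + 81 + 27 - 9 - 27)/(-12) + 156)*874 = (-1/12*67 + 156)*874 = (-67/12 + 156)*874 = (1805/12)*874 = 788785/6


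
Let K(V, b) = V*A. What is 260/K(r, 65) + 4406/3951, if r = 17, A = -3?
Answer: -267518/67167 ≈ -3.9829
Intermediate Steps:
K(V, b) = -3*V (K(V, b) = V*(-3) = -3*V)
260/K(r, 65) + 4406/3951 = 260/((-3*17)) + 4406/3951 = 260/(-51) + 4406*(1/3951) = 260*(-1/51) + 4406/3951 = -260/51 + 4406/3951 = -267518/67167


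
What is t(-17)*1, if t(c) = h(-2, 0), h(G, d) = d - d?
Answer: 0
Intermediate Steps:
h(G, d) = 0
t(c) = 0
t(-17)*1 = 0*1 = 0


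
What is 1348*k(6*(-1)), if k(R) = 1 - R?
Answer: 9436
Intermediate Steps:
1348*k(6*(-1)) = 1348*(1 - 6*(-1)) = 1348*(1 - 1*(-6)) = 1348*(1 + 6) = 1348*7 = 9436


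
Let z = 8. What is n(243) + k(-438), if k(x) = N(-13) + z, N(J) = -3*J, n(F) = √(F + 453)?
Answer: 47 + 2*√174 ≈ 73.382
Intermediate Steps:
n(F) = √(453 + F)
k(x) = 47 (k(x) = -3*(-13) + 8 = 39 + 8 = 47)
n(243) + k(-438) = √(453 + 243) + 47 = √696 + 47 = 2*√174 + 47 = 47 + 2*√174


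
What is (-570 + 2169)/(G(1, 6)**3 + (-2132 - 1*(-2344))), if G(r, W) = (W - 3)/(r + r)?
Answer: 12792/1723 ≈ 7.4243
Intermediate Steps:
G(r, W) = (-3 + W)/(2*r) (G(r, W) = (-3 + W)/((2*r)) = (-3 + W)*(1/(2*r)) = (-3 + W)/(2*r))
(-570 + 2169)/(G(1, 6)**3 + (-2132 - 1*(-2344))) = (-570 + 2169)/(((1/2)*(-3 + 6)/1)**3 + (-2132 - 1*(-2344))) = 1599/(((1/2)*1*3)**3 + (-2132 + 2344)) = 1599/((3/2)**3 + 212) = 1599/(27/8 + 212) = 1599/(1723/8) = 1599*(8/1723) = 12792/1723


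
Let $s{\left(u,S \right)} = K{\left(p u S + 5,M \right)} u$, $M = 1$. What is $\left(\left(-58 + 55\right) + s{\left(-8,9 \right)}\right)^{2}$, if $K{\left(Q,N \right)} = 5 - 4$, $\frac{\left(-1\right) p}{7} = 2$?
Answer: $121$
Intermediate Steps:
$p = -14$ ($p = \left(-7\right) 2 = -14$)
$K{\left(Q,N \right)} = 1$
$s{\left(u,S \right)} = u$ ($s{\left(u,S \right)} = 1 u = u$)
$\left(\left(-58 + 55\right) + s{\left(-8,9 \right)}\right)^{2} = \left(\left(-58 + 55\right) - 8\right)^{2} = \left(-3 - 8\right)^{2} = \left(-11\right)^{2} = 121$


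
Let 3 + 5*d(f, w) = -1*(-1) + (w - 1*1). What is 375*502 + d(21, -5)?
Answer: 941242/5 ≈ 1.8825e+5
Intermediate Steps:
d(f, w) = -⅗ + w/5 (d(f, w) = -⅗ + (-1*(-1) + (w - 1*1))/5 = -⅗ + (1 + (w - 1))/5 = -⅗ + (1 + (-1 + w))/5 = -⅗ + w/5)
375*502 + d(21, -5) = 375*502 + (-⅗ + (⅕)*(-5)) = 188250 + (-⅗ - 1) = 188250 - 8/5 = 941242/5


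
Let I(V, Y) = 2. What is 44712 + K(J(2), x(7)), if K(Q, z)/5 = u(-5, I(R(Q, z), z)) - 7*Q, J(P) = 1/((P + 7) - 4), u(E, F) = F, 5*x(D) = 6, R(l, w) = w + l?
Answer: 44715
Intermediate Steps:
R(l, w) = l + w
x(D) = 6/5 (x(D) = (⅕)*6 = 6/5)
J(P) = 1/(3 + P) (J(P) = 1/((7 + P) - 4) = 1/(3 + P))
K(Q, z) = 10 - 35*Q (K(Q, z) = 5*(2 - 7*Q) = 10 - 35*Q)
44712 + K(J(2), x(7)) = 44712 + (10 - 35/(3 + 2)) = 44712 + (10 - 35/5) = 44712 + (10 - 35*⅕) = 44712 + (10 - 7) = 44712 + 3 = 44715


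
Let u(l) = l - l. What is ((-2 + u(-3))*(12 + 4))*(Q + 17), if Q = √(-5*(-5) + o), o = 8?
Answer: -544 - 32*√33 ≈ -727.83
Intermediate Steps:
Q = √33 (Q = √(-5*(-5) + 8) = √(25 + 8) = √33 ≈ 5.7446)
u(l) = 0
((-2 + u(-3))*(12 + 4))*(Q + 17) = ((-2 + 0)*(12 + 4))*(√33 + 17) = (-2*16)*(17 + √33) = -32*(17 + √33) = -544 - 32*√33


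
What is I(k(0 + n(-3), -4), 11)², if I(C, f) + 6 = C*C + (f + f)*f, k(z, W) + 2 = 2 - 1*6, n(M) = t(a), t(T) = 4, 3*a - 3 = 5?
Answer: 73984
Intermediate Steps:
a = 8/3 (a = 1 + (⅓)*5 = 1 + 5/3 = 8/3 ≈ 2.6667)
n(M) = 4
k(z, W) = -6 (k(z, W) = -2 + (2 - 1*6) = -2 + (2 - 6) = -2 - 4 = -6)
I(C, f) = -6 + C² + 2*f² (I(C, f) = -6 + (C*C + (f + f)*f) = -6 + (C² + (2*f)*f) = -6 + (C² + 2*f²) = -6 + C² + 2*f²)
I(k(0 + n(-3), -4), 11)² = (-6 + (-6)² + 2*11²)² = (-6 + 36 + 2*121)² = (-6 + 36 + 242)² = 272² = 73984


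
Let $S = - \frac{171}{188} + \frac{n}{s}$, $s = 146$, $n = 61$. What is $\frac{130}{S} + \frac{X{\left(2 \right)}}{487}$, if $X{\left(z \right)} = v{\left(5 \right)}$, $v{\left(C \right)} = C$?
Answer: $- \frac{868832695}{3286763} \approx -264.34$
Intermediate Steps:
$X{\left(z \right)} = 5$
$S = - \frac{6749}{13724}$ ($S = - \frac{171}{188} + \frac{61}{146} = - \frac{6749}{13724} \approx -0.49177$)
$\frac{130}{S} + \frac{X{\left(2 \right)}}{487} = \frac{130}{- \frac{6749}{13724}} + \frac{5}{487} = 130 \left(- \frac{13724}{6749}\right) + 5 \cdot \frac{1}{487} = - \frac{1784120}{6749} + \frac{5}{487} = - \frac{868832695}{3286763}$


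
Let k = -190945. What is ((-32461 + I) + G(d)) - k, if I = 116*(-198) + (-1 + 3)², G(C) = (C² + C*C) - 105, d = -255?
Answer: 265465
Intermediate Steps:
G(C) = -105 + 2*C² (G(C) = (C² + C²) - 105 = 2*C² - 105 = -105 + 2*C²)
I = -22964 (I = -22968 + 2² = -22968 + 4 = -22964)
((-32461 + I) + G(d)) - k = ((-32461 - 22964) + (-105 + 2*(-255)²)) - 1*(-190945) = (-55425 + (-105 + 2*65025)) + 190945 = (-55425 + (-105 + 130050)) + 190945 = (-55425 + 129945) + 190945 = 74520 + 190945 = 265465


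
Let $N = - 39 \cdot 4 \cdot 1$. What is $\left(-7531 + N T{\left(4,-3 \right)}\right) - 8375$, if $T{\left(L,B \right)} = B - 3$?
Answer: $-14970$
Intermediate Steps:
$N = -156$ ($N = \left(-39\right) 4 = -156$)
$T{\left(L,B \right)} = -3 + B$
$\left(-7531 + N T{\left(4,-3 \right)}\right) - 8375 = \left(-7531 - 156 \left(-3 - 3\right)\right) - 8375 = \left(-7531 - -936\right) - 8375 = \left(-7531 + 936\right) - 8375 = -6595 - 8375 = -14970$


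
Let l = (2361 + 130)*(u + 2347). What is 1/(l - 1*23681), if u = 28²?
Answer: 1/7775640 ≈ 1.2861e-7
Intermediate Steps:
u = 784
l = 7799321 (l = (2361 + 130)*(784 + 2347) = 2491*3131 = 7799321)
1/(l - 1*23681) = 1/(7799321 - 1*23681) = 1/(7799321 - 23681) = 1/7775640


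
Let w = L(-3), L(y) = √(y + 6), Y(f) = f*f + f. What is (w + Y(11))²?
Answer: (132 + √3)² ≈ 17884.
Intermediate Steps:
Y(f) = f + f² (Y(f) = f² + f = f + f²)
L(y) = √(6 + y)
w = √3 (w = √(6 - 3) = √3 ≈ 1.7320)
(w + Y(11))² = (√3 + 11*(1 + 11))² = (√3 + 11*12)² = (√3 + 132)² = (132 + √3)²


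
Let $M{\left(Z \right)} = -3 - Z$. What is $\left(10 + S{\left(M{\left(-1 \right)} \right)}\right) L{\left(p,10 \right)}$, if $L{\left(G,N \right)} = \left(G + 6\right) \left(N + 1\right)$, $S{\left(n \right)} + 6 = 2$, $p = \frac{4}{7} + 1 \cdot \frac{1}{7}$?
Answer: $\frac{3102}{7} \approx 443.14$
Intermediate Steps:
$p = \frac{5}{7}$ ($p = 4 \cdot \frac{1}{7} + 1 \cdot \frac{1}{7} = \frac{4}{7} + \frac{1}{7} = \frac{5}{7} \approx 0.71429$)
$S{\left(n \right)} = -4$ ($S{\left(n \right)} = -6 + 2 = -4$)
$L{\left(G,N \right)} = \left(1 + N\right) \left(6 + G\right)$ ($L{\left(G,N \right)} = \left(6 + G\right) \left(1 + N\right) = \left(1 + N\right) \left(6 + G\right)$)
$\left(10 + S{\left(M{\left(-1 \right)} \right)}\right) L{\left(p,10 \right)} = \left(10 - 4\right) \left(6 + \frac{5}{7} + 6 \cdot 10 + \frac{5}{7} \cdot 10\right) = 6 \left(6 + \frac{5}{7} + 60 + \frac{50}{7}\right) = 6 \cdot \frac{517}{7} = \frac{3102}{7}$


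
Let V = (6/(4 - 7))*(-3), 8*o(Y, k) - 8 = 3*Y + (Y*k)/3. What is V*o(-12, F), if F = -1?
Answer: -18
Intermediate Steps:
o(Y, k) = 1 + 3*Y/8 + Y*k/24 (o(Y, k) = 1 + (3*Y + (Y*k)/3)/8 = 1 + (3*Y + (Y*k)*(⅓))/8 = 1 + (3*Y + Y*k/3)/8 = 1 + (3*Y/8 + Y*k/24) = 1 + 3*Y/8 + Y*k/24)
V = 6 (V = (6/(-3))*(-3) = -⅓*6*(-3) = -2*(-3) = 6)
V*o(-12, F) = 6*(1 + (3/8)*(-12) + (1/24)*(-12)*(-1)) = 6*(1 - 9/2 + ½) = 6*(-3) = -18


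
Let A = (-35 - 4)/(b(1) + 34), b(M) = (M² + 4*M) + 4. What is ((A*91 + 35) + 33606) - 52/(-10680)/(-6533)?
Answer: 25170651932981/750053730 ≈ 33558.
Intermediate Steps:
b(M) = 4 + M² + 4*M
A = -39/43 (A = (-35 - 4)/((4 + 1² + 4*1) + 34) = -39/((4 + 1 + 4) + 34) = -39/(9 + 34) = -39/43 ≈ -0.90698)
((A*91 + 35) + 33606) - 52/(-10680)/(-6533) = ((-39/43*91 + 35) + 33606) - 52/(-10680)/(-6533) = ((-3549/43 + 35) + 33606) - 52*(-1/10680)*(-1/6533) = (-2044/43 + 33606) + (13/2670)*(-1/6533) = 1443014/43 - 13/17443110 = 25170651932981/750053730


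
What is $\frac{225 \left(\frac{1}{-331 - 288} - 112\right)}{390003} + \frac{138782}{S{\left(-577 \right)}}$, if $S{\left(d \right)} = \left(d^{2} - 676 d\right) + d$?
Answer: $\frac{3705803713679}{29066148524038} \approx 0.1275$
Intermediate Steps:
$S{\left(d \right)} = d^{2} - 675 d$
$\frac{225 \left(\frac{1}{-331 - 288} - 112\right)}{390003} + \frac{138782}{S{\left(-577 \right)}} = \frac{225 \left(\frac{1}{-331 - 288} - 112\right)}{390003} + \frac{138782}{\left(-577\right) \left(-675 - 577\right)} = 225 \left(\frac{1}{-619} - 112\right) \frac{1}{390003} + \frac{138782}{\left(-577\right) \left(-1252\right)} = 225 \left(- \frac{1}{619} - 112\right) \frac{1}{390003} + \frac{138782}{722404} = 225 \left(- \frac{69329}{619}\right) \frac{1}{390003} + 138782 \cdot \frac{1}{722404} = \left(- \frac{15599025}{619}\right) \frac{1}{390003} + \frac{69391}{361202} = - \frac{5199675}{80470619} + \frac{69391}{361202} = \frac{3705803713679}{29066148524038}$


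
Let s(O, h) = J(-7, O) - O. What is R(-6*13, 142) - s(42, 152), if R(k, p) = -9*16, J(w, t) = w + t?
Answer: -137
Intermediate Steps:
J(w, t) = t + w
s(O, h) = -7 (s(O, h) = (O - 7) - O = (-7 + O) - O = -7)
R(k, p) = -144
R(-6*13, 142) - s(42, 152) = -144 - 1*(-7) = -144 + 7 = -137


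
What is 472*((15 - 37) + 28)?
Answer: 2832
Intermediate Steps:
472*((15 - 37) + 28) = 472*(-22 + 28) = 472*6 = 2832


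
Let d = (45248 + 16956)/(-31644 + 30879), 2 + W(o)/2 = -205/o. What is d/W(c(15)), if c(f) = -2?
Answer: -62204/153765 ≈ -0.40454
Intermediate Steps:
W(o) = -4 - 410/o (W(o) = -4 + 2*(-205/o) = -4 - 410/o)
d = -62204/765 (d = 62204/(-765) = 62204*(-1/765) = -62204/765 ≈ -81.312)
d/W(c(15)) = -62204/(765*(-4 - 410/(-2))) = -62204/(765*(-4 - 410*(-1/2))) = -62204/(765*(-4 + 205)) = -62204/765/201 = -62204/765*1/201 = -62204/153765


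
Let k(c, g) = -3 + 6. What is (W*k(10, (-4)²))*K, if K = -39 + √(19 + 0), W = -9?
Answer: 1053 - 27*√19 ≈ 935.31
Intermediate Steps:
k(c, g) = 3
K = -39 + √19 ≈ -34.641
(W*k(10, (-4)²))*K = (-9*3)*(-39 + √19) = -27*(-39 + √19) = 1053 - 27*√19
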